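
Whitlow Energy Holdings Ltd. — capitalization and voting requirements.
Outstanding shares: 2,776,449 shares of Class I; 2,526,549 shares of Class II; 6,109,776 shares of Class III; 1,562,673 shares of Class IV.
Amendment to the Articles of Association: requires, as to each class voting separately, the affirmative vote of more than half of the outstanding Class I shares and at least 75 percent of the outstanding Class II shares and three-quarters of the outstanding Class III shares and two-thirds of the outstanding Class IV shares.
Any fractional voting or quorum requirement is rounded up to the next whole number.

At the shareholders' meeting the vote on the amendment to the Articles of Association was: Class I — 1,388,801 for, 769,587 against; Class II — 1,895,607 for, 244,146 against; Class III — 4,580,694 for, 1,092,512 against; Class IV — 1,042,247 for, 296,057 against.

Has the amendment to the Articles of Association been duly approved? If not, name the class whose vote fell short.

Class I: a majority of 2776449 is 1388225; 1,388,225 required, 1,388,801 in favor — approved.
Class II: 3/4 of 2526549 = 1894911.75, rounded up to 1894912; 1,894,912 required, 1,895,607 in favor — approved.
Class III: 3/4 of 6109776 = 4582332; 4,582,332 required, 4,580,694 in favor — not approved.
Class IV: 2/3 of 1562673 = 1041782; 1,041,782 required, 1,042,247 in favor — approved.

Not approved — the Class III shares did not give the required vote.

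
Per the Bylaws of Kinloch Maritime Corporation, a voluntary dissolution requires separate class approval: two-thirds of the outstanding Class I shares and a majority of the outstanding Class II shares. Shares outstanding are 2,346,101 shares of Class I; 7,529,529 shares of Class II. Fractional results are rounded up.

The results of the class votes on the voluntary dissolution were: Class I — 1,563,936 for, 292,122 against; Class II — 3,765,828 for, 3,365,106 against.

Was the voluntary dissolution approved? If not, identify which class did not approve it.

Class I: 2/3 of 2346101 = 1564067.33, rounded up to 1564068; 1,564,068 required, 1,563,936 in favor — not approved.
Class II: a majority of 7529529 is 3764765; 3,764,765 required, 3,765,828 in favor — approved.

Not approved — the Class I shares did not give the required vote.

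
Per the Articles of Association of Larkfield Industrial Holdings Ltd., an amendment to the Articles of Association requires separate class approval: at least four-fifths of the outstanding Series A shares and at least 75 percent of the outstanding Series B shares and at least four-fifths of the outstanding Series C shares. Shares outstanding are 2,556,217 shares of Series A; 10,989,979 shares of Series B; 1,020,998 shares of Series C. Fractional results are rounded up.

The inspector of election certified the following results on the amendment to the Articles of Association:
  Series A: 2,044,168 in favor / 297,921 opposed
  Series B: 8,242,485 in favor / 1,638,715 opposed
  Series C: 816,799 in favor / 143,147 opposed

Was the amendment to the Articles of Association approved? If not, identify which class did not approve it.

Not approved — the Series A shares did not give the required vote.

Series A: 4/5 of 2556217 = 2044973.60, rounded up to 2044974; 2,044,974 required, 2,044,168 in favor — not approved.
Series B: 3/4 of 10989979 = 8242484.25, rounded up to 8242485; 8,242,485 required, 8,242,485 in favor — approved.
Series C: 4/5 of 1020998 = 816798.40, rounded up to 816799; 816,799 required, 816,799 in favor — approved.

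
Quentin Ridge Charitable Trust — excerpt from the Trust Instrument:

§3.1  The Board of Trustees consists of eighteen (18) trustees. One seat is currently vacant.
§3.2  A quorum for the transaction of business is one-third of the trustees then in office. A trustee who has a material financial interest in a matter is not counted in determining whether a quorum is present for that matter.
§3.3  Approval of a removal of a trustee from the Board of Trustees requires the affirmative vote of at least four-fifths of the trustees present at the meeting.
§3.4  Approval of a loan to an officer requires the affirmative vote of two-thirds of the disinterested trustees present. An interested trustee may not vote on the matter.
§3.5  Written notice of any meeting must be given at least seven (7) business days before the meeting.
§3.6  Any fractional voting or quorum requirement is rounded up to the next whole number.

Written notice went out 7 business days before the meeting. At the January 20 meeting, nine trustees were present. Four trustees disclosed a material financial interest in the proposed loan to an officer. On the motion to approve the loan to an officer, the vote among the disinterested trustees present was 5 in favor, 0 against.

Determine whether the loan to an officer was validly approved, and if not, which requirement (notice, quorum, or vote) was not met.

Invalid — quorum requirement not satisfied.

Notice: 7 business days given; 7 required (7 ≥ 7). Satisfied.
Quorum: 9 present, but the 4 interested trustees do not count, leaving 5. Quorum is 6. Not satisfied.
Vote: the loan to an officer requires two-thirds of the disinterested trustees present (9 − 4 = 5). 2/3 of 5 = 3.33, rounded up to 4, so 4 affirmative votes are needed; 5 voted in favor. Satisfied. (Moot — without a quorum no business can be validly transacted.)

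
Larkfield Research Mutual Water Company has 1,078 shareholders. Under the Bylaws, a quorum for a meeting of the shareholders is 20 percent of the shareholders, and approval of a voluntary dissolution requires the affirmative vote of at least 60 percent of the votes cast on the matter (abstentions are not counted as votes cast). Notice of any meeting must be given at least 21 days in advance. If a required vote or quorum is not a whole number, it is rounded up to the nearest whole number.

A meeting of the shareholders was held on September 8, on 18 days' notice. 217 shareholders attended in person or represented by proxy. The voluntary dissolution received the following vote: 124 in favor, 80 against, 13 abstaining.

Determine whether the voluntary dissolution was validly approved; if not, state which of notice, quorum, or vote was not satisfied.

Invalid — notice requirement not satisfied.

Notice: 18 days given; 21 required. Not satisfied.
Quorum: 20% of 1,078 = 215.60, rounded up to 216; 217 present. Satisfied.
Vote: requires three-fifths of the votes cast (217 − 13 abstaining = 204); 3/5 of 204 = 122.40, rounded up to 123, so 123 needed; 124 in favor. Satisfied.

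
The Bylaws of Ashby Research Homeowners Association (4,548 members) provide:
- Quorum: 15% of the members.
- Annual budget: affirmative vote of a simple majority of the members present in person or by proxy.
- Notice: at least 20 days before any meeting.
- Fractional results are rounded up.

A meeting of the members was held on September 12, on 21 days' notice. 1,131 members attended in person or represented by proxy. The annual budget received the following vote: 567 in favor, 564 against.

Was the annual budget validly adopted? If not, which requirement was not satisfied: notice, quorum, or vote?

Valid — all requirements satisfied.

Notice: 21 days given; 20 required. Satisfied.
Quorum: 15% of 4,548 = 682.20, rounded up to 683; 1,131 present. Satisfied.
Vote: requires a majority of those present (1,131); a majority of 1131 is 566, so 566 needed; 567 in favor. Satisfied.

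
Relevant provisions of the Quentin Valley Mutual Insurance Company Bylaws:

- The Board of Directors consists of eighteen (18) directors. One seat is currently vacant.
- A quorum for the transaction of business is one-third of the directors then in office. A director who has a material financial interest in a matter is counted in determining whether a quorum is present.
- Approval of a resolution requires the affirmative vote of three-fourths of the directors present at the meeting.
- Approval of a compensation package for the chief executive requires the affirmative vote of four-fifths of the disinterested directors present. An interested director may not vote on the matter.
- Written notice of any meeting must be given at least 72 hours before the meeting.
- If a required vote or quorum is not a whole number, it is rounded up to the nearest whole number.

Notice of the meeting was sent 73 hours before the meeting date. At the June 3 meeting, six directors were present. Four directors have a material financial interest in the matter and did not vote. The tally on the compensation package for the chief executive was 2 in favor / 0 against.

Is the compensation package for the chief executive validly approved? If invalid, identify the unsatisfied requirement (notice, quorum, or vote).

Valid — all requirements satisfied.

Notice: 73 hours given; 72 required (73 ≥ 72). Satisfied.
Quorum: 6 present (interested directors count toward quorum); quorum is 6. Satisfied.
Vote: the compensation package for the chief executive requires four-fifths of the disinterested directors present (6 − 4 = 2). 4/5 of 2 = 1.60, rounded up to 2, so 2 affirmative votes are needed; 2 voted in favor. Satisfied.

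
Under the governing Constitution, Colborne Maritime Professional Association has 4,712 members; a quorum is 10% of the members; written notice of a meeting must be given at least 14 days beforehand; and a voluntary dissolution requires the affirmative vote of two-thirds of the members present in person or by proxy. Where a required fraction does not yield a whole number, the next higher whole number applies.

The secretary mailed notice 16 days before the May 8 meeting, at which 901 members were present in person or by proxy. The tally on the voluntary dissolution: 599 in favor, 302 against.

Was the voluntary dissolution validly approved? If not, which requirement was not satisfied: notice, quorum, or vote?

Notice: 16 days given; 14 required. Satisfied.
Quorum: 10% of 4,712 = 471.20, rounded up to 472; 901 present. Satisfied.
Vote: requires two-thirds of those present (901); 2/3 of 901 = 600.67, rounded up to 601, so 601 needed; 599 in favor. Not satisfied.

Invalid — vote requirement not satisfied.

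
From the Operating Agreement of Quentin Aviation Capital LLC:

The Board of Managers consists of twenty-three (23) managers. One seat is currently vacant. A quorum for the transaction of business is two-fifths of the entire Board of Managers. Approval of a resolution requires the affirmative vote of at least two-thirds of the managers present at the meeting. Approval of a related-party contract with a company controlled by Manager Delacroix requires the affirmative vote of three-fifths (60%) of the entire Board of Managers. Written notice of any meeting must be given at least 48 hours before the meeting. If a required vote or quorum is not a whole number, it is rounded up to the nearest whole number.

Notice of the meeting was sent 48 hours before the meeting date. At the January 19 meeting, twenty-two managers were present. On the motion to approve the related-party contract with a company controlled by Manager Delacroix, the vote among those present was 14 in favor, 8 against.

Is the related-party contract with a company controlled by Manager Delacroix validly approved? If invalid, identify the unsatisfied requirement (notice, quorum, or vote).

Valid — all requirements satisfied.

Notice: 48 hours given; 48 required (48 ≥ 48). Satisfied.
Quorum: 22 present; quorum is 10. Satisfied.
Vote: the related-party contract with a company controlled by Manager Delacroix requires three-fifths of the entire Board of Managers (23). 3/5 of 23 = 13.80, rounded up to 14, so 14 affirmative votes are needed; 14 voted in favor. Satisfied.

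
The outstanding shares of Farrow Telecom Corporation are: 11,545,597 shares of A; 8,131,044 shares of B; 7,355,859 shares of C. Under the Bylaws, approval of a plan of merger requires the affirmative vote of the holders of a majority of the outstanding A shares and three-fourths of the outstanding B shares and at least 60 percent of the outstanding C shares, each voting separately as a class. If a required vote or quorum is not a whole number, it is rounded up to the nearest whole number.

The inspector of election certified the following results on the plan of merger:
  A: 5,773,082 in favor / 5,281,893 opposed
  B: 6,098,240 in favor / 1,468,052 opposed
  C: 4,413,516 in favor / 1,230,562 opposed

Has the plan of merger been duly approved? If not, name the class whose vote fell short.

Not approved — the B shares did not give the required vote.

A: a majority of 11545597 is 5772799; 5,772,799 required, 5,773,082 in favor — approved.
B: 3/4 of 8131044 = 6098283; 6,098,283 required, 6,098,240 in favor — not approved.
C: 3/5 of 7355859 = 4413515.40, rounded up to 4413516; 4,413,516 required, 4,413,516 in favor — approved.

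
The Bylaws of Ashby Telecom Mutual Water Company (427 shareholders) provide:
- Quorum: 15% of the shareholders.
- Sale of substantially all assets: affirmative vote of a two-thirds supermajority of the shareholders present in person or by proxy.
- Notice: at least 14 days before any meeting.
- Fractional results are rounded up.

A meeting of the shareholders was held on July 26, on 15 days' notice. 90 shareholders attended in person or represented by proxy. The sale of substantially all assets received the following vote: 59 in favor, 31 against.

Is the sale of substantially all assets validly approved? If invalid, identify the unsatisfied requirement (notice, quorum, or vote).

Notice: 15 days given; 14 required. Satisfied.
Quorum: 15% of 427 = 64.05, rounded up to 65; 90 present. Satisfied.
Vote: requires two-thirds of those present (90); 2/3 of 90 = 60, so 60 needed; 59 in favor. Not satisfied.

Invalid — vote requirement not satisfied.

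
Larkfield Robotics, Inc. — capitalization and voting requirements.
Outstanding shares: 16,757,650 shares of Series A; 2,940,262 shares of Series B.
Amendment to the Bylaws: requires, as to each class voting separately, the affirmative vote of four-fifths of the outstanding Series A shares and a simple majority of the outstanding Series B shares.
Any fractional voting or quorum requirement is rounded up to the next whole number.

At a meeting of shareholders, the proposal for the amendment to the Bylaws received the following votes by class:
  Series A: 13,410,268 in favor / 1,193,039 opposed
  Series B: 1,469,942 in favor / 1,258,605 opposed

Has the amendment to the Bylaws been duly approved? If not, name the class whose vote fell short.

Not approved — the Series B shares did not give the required vote.

Series A: 4/5 of 16757650 = 13406120; 13,406,120 required, 13,410,268 in favor — approved.
Series B: a majority of 2940262 is 1470132; 1,470,132 required, 1,469,942 in favor — not approved.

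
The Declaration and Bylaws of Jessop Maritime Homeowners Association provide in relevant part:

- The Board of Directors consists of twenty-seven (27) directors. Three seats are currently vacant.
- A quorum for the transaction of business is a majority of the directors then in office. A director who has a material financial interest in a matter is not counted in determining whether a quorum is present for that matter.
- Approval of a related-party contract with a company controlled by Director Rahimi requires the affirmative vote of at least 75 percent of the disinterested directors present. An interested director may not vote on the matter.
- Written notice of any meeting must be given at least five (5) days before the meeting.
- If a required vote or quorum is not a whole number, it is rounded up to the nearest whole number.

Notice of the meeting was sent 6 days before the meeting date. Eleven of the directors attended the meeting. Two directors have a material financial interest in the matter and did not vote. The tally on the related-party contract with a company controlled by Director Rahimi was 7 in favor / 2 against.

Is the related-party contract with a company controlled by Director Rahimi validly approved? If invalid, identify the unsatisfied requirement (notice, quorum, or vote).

Notice: 6 days given; 5 required (6 ≥ 5). Satisfied.
Quorum: 11 present, but the 2 interested directors do not count, leaving 9. Quorum is 13. Not satisfied.
Vote: the related-party contract with a company controlled by Director Rahimi requires three-fourths of the disinterested directors present (11 − 2 = 9). 3/4 of 9 = 6.75, rounded up to 7, so 7 affirmative votes are needed; 7 voted in favor. Satisfied. (Moot — without a quorum no business can be validly transacted.)

Invalid — quorum requirement not satisfied.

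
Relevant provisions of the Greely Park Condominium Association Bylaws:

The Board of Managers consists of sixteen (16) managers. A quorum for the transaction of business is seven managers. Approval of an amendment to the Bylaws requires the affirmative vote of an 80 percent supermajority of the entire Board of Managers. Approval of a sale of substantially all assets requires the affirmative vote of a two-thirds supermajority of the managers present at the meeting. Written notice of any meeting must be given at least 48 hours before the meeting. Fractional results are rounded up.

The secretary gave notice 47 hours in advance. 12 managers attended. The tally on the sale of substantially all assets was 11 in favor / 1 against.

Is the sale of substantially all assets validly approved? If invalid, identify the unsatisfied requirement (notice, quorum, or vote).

Notice: 47 hours given; 48 required (47 < 48). Not satisfied.
Quorum: 12 present; quorum is 7. Satisfied.
Vote: the sale of substantially all assets requires two-thirds of the managers present (12). 2/3 of 12 = 8, so 8 affirmative votes are needed; 11 voted in favor. Satisfied.

Invalid — notice requirement not satisfied.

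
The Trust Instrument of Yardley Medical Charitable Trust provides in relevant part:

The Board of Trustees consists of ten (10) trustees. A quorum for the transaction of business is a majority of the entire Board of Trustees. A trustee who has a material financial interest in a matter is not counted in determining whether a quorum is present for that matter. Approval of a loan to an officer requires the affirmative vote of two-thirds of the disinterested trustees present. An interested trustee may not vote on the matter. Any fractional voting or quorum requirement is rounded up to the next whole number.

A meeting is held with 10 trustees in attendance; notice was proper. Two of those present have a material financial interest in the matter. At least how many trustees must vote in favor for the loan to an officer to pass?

6

The loan to an officer requires two-thirds of the disinterested trustees present (10 − 2 = 8).
2/3 of 8 = 5.33, rounded up to 6.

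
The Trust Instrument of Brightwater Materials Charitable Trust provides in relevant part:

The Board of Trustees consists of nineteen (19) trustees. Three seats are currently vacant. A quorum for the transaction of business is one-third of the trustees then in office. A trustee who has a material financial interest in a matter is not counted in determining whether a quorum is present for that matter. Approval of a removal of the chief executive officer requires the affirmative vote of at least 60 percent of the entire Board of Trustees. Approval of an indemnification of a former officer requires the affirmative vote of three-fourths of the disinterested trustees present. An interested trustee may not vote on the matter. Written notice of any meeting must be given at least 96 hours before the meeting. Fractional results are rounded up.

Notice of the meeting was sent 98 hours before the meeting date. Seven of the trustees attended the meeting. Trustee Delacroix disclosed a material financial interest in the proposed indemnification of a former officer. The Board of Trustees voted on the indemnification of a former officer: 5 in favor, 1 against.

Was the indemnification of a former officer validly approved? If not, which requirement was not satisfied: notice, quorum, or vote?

Notice: 98 hours given; 96 required (98 ≥ 96). Satisfied.
Quorum: 7 present, but the 1 interested trustee does not count, leaving 6. Quorum is 6. Satisfied.
Vote: the indemnification of a former officer requires three-fourths of the disinterested trustees present (7 − 1 = 6). 3/4 of 6 = 4.50, rounded up to 5, so 5 affirmative votes are needed; 5 voted in favor. Satisfied.

Valid — all requirements satisfied.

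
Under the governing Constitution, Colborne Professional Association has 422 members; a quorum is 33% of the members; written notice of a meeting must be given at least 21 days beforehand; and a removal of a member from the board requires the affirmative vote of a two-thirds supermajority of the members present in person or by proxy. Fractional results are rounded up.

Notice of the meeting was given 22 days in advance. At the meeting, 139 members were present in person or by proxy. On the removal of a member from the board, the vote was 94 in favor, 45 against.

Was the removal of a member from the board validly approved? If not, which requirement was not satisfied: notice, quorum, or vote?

Invalid — quorum requirement not satisfied.

Notice: 22 days given; 21 required. Satisfied.
Quorum: 33% of 422 = 139.26, rounded up to 140; 139 present. Not satisfied.
Vote: requires two-thirds of those present (139); 2/3 of 139 = 92.67, rounded up to 93, so 93 needed; 94 in favor. Satisfied.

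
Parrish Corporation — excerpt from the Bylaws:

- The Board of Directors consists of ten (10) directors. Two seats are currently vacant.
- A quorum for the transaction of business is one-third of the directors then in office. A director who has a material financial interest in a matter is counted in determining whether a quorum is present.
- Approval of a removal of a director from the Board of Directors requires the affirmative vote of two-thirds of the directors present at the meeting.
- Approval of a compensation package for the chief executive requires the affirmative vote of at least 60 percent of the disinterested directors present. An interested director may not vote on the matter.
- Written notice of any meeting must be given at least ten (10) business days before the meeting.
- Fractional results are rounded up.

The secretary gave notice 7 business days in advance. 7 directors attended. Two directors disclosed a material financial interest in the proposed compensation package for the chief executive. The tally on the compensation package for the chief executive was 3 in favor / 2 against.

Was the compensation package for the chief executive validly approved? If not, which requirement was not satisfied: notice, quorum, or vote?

Notice: 7 business days given; 10 required (7 < 10). Not satisfied.
Quorum: 7 present (interested directors count toward quorum); quorum is 3. Satisfied.
Vote: the compensation package for the chief executive requires three-fifths of the disinterested directors present (7 − 2 = 5). 3/5 of 5 = 3, so 3 affirmative votes are needed; 3 voted in favor. Satisfied.

Invalid — notice requirement not satisfied.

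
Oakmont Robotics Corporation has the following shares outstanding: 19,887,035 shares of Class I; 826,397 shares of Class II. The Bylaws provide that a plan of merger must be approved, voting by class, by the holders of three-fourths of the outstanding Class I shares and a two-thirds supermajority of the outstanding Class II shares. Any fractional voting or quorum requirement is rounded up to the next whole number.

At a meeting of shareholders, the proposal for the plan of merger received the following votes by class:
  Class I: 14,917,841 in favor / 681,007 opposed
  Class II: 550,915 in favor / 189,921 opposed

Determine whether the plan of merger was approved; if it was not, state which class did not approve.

Class I: 3/4 of 19887035 = 14915276.25, rounded up to 14915277; 14,915,277 required, 14,917,841 in favor — approved.
Class II: 2/3 of 826397 = 550931.33, rounded up to 550932; 550,932 required, 550,915 in favor — not approved.

Not approved — the Class II shares did not give the required vote.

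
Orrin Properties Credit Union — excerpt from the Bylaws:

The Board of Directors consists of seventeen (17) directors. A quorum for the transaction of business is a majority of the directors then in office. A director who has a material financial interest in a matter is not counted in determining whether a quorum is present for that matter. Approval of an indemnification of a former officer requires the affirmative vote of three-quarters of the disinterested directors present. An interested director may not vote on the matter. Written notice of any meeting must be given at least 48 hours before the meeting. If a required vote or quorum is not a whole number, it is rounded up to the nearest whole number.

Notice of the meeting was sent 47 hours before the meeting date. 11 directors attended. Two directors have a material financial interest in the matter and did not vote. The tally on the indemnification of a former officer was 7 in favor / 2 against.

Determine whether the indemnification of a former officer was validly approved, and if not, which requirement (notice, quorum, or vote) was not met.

Notice: 47 hours given; 48 required (47 < 48). Not satisfied.
Quorum: 11 present, but the 2 interested directors do not count, leaving 9. Quorum is 9. Satisfied.
Vote: the indemnification of a former officer requires three-fourths of the disinterested directors present (11 − 2 = 9). 3/4 of 9 = 6.75, rounded up to 7, so 7 affirmative votes are needed; 7 voted in favor. Satisfied.

Invalid — notice requirement not satisfied.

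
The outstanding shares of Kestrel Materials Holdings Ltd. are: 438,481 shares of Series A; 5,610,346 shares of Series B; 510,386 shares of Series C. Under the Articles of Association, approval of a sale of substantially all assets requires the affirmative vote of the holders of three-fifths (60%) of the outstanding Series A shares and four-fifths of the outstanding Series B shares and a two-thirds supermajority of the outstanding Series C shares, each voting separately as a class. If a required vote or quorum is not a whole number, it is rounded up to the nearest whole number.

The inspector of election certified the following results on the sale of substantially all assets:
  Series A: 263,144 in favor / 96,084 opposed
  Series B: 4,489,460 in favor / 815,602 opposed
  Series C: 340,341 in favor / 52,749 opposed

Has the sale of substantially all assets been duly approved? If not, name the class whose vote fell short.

Series A: 3/5 of 438481 = 263088.60, rounded up to 263089; 263,089 required, 263,144 in favor — approved.
Series B: 4/5 of 5610346 = 4488276.80, rounded up to 4488277; 4,488,277 required, 4,489,460 in favor — approved.
Series C: 2/3 of 510386 = 340257.33, rounded up to 340258; 340,258 required, 340,341 in favor — approved.

Approved — every class gave the required vote.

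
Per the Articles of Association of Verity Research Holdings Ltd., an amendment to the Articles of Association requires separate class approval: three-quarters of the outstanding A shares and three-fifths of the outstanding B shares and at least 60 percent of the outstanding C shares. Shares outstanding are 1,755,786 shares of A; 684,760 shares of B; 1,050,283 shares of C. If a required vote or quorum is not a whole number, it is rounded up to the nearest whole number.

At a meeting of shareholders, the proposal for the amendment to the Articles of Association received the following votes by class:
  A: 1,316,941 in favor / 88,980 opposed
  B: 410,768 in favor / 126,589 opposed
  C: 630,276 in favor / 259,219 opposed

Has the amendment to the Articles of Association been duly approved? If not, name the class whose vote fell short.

Not approved — the B shares did not give the required vote.

A: 3/4 of 1755786 = 1316839.50, rounded up to 1316840; 1,316,840 required, 1,316,941 in favor — approved.
B: 3/5 of 684760 = 410856; 410,856 required, 410,768 in favor — not approved.
C: 3/5 of 1050283 = 630169.80, rounded up to 630170; 630,170 required, 630,276 in favor — approved.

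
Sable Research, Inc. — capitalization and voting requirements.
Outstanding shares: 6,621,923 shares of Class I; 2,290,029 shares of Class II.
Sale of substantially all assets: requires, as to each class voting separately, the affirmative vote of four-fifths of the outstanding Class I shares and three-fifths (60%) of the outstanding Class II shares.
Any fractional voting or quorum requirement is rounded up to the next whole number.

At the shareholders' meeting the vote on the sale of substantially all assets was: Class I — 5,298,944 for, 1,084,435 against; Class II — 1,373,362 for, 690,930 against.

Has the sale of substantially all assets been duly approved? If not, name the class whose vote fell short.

Class I: 4/5 of 6621923 = 5297538.40, rounded up to 5297539; 5,297,539 required, 5,298,944 in favor — approved.
Class II: 3/5 of 2290029 = 1374017.40, rounded up to 1374018; 1,374,018 required, 1,373,362 in favor — not approved.

Not approved — the Class II shares did not give the required vote.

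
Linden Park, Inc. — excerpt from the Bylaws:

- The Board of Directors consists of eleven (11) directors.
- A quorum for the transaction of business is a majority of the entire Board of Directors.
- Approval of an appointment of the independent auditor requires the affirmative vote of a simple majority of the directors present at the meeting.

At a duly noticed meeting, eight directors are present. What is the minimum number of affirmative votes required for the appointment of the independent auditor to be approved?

5

The appointment of the independent auditor requires a majority of the directors present (8).
A majority of 8 is 5.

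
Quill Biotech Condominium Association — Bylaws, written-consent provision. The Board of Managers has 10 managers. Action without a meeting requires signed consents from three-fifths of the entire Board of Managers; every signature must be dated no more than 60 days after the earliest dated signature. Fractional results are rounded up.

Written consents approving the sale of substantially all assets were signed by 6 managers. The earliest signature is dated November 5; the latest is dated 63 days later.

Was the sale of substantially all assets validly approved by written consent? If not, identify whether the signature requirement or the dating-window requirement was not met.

Signatures required: three-fifths of 10 — 3/5 of 10 = 6, so 6 needed; 6 signed. Sufficient.
Dating window: the latest signature is 63 days after the earliest; the limit is 60 days. Outside the window.

Not effective — dating-window requirement not satisfied.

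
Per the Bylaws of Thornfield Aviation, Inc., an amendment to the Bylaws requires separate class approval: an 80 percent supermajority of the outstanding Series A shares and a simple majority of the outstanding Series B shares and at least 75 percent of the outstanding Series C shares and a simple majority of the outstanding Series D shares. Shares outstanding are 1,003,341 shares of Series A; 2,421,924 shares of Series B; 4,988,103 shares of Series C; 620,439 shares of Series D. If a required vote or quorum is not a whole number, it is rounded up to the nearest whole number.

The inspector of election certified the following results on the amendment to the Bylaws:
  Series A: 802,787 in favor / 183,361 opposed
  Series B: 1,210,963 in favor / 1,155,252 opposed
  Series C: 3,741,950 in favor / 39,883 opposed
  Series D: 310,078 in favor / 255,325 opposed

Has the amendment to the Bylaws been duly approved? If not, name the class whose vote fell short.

Not approved — the Series D shares did not give the required vote.

Series A: 4/5 of 1003341 = 802672.80, rounded up to 802673; 802,673 required, 802,787 in favor — approved.
Series B: a majority of 2421924 is 1210963; 1,210,963 required, 1,210,963 in favor — approved.
Series C: 3/4 of 4988103 = 3741077.25, rounded up to 3741078; 3,741,078 required, 3,741,950 in favor — approved.
Series D: a majority of 620439 is 310220; 310,220 required, 310,078 in favor — not approved.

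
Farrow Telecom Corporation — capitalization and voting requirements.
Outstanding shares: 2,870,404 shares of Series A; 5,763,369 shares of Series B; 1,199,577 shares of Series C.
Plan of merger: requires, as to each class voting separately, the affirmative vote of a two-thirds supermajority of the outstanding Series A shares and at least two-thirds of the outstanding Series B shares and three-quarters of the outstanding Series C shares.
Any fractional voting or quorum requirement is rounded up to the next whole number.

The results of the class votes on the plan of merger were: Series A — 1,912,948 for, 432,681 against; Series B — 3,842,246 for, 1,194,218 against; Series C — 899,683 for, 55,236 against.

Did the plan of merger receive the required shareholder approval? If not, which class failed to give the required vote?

Not approved — the Series A shares did not give the required vote.

Series A: 2/3 of 2870404 = 1913602.67, rounded up to 1913603; 1,913,603 required, 1,912,948 in favor — not approved.
Series B: 2/3 of 5763369 = 3842246; 3,842,246 required, 3,842,246 in favor — approved.
Series C: 3/4 of 1199577 = 899682.75, rounded up to 899683; 899,683 required, 899,683 in favor — approved.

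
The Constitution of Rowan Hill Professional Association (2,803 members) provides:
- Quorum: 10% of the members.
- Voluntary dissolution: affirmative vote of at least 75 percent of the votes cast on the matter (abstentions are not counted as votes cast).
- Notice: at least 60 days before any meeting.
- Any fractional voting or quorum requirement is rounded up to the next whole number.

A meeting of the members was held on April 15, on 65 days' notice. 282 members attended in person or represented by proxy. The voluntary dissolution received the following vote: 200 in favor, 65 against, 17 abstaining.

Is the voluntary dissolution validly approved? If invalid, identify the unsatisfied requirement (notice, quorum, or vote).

Notice: 65 days given; 60 required. Satisfied.
Quorum: 10% of 2,803 = 280.30, rounded up to 281; 282 present. Satisfied.
Vote: requires three-fourths of the votes cast (282 − 17 abstaining = 265); 3/4 of 265 = 198.75, rounded up to 199, so 199 needed; 200 in favor. Satisfied.

Valid — all requirements satisfied.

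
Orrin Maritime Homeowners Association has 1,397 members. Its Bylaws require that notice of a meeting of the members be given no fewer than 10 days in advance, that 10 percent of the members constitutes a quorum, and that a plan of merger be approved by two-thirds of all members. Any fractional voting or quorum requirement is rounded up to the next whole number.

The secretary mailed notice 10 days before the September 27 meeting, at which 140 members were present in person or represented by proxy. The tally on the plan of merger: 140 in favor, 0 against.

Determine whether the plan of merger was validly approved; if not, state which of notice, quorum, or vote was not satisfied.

Notice: 10 days given; 10 required. Satisfied.
Quorum: 10% of 1,397 = 139.70, rounded up to 140; 140 present. Satisfied.
Vote: requires two-thirds of all members (1,397); 2/3 of 1397 = 931.33, rounded up to 932, so 932 needed; 140 in favor. Not satisfied.

Invalid — vote requirement not satisfied.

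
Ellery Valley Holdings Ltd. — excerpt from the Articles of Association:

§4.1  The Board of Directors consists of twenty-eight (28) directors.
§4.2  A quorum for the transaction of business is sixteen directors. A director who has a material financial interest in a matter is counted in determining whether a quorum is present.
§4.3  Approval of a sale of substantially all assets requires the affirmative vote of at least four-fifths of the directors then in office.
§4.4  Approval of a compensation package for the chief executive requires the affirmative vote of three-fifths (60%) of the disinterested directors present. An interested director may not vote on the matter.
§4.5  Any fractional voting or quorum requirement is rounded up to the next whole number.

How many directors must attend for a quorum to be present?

16

The quorum is fixed at 16.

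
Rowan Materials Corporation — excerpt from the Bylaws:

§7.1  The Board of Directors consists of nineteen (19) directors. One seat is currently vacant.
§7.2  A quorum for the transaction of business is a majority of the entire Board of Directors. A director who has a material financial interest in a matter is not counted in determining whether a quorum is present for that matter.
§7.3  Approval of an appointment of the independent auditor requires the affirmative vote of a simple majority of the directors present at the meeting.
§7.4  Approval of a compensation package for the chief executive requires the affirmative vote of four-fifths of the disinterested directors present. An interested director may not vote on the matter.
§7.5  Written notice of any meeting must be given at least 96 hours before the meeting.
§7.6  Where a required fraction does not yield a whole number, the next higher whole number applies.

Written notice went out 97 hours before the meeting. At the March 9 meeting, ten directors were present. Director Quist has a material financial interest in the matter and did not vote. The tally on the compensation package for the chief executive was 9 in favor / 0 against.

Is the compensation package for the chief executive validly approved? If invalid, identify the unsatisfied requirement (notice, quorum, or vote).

Invalid — quorum requirement not satisfied.

Notice: 97 hours given; 96 required (97 ≥ 96). Satisfied.
Quorum: 10 present, but the 1 interested director does not count, leaving 9. Quorum is 10. Not satisfied.
Vote: the compensation package for the chief executive requires four-fifths of the disinterested directors present (10 − 1 = 9). 4/5 of 9 = 7.20, rounded up to 8, so 8 affirmative votes are needed; 9 voted in favor. Satisfied. (Moot — without a quorum no business can be validly transacted.)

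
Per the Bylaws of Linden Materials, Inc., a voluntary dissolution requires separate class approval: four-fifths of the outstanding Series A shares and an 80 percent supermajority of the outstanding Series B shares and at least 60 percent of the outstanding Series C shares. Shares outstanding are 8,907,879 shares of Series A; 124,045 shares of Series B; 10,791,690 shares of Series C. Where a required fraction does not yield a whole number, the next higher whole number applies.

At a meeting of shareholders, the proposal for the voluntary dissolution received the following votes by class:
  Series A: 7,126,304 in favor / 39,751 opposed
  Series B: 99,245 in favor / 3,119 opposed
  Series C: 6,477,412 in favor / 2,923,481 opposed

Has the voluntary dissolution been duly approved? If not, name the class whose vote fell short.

Approved — every class gave the required vote.

Series A: 4/5 of 8907879 = 7126303.20, rounded up to 7126304; 7,126,304 required, 7,126,304 in favor — approved.
Series B: 4/5 of 124045 = 99236; 99,236 required, 99,245 in favor — approved.
Series C: 3/5 of 10791690 = 6475014; 6,475,014 required, 6,477,412 in favor — approved.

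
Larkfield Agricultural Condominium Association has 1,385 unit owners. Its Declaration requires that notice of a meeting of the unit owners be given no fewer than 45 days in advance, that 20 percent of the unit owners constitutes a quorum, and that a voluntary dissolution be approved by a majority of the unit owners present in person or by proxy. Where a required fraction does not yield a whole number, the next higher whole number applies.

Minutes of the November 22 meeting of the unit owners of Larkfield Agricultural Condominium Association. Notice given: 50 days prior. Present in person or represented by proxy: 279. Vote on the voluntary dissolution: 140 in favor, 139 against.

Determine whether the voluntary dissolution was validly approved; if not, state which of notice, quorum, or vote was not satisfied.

Valid — all requirements satisfied.

Notice: 50 days given; 45 required. Satisfied.
Quorum: 20% of 1,385 = 277; 279 present. Satisfied.
Vote: requires a majority of those present (279); a majority of 279 is 140, so 140 needed; 140 in favor. Satisfied.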